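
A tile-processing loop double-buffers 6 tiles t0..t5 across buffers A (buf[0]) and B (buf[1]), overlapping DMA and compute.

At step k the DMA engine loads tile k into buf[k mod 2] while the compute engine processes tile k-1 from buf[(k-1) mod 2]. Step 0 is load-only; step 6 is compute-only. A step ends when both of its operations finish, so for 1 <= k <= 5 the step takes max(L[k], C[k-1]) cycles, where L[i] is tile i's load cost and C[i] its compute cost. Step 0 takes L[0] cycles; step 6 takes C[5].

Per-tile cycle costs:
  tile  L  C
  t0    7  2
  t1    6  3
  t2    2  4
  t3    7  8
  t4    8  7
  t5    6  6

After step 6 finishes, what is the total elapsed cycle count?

end_cycle[6] = 44

k=0 load=t0/7c comp=- wait=7 total=7
k=1 load=t1/6c comp=t0/2c wait=6 total=13
k=2 load=t2/2c comp=t1/3c wait=3 total=16
k=3 load=t3/7c comp=t2/4c wait=7 total=23
k=4 load=t4/8c comp=t3/8c wait=8 total=31
k=5 load=t5/6c comp=t4/7c wait=7 total=38
k=6 load=- comp=t5/6c wait=6 total=44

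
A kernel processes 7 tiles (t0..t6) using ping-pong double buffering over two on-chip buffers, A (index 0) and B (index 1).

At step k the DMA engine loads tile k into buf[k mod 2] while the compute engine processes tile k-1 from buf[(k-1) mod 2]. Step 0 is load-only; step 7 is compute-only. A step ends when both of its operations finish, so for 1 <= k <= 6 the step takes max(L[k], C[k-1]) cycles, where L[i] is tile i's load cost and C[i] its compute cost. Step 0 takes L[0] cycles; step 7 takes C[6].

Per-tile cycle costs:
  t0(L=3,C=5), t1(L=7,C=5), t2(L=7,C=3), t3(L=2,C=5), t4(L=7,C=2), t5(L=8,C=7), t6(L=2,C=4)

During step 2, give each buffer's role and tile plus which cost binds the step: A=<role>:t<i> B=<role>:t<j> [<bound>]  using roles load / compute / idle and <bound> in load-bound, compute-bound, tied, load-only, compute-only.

step 0: L[0]=3 → dur=3, Σ=3 | A=load:t0 B=idle [load-only]
step 1: L[1]=7 C[0]=5 → dur=7, Σ=10 | A=compute:t0 B=load:t1 [load-bound]
step 2: L[2]=7 C[1]=5 → dur=7, Σ=17 | A=load:t2 B=compute:t1 [load-bound]
step 3: L[3]=2 C[2]=3 → dur=3, Σ=20 | A=compute:t2 B=load:t3 [compute-bound]
step 4: L[4]=7 C[3]=5 → dur=7, Σ=27 | A=load:t4 B=compute:t3 [load-bound]
step 5: L[5]=8 C[4]=2 → dur=8, Σ=35 | A=compute:t4 B=load:t5 [load-bound]
step 6: L[6]=2 C[5]=7 → dur=7, Σ=42 | A=load:t6 B=compute:t5 [compute-bound]
step 7: C[6]=4 → dur=4, Σ=46 | A=compute:t6 B=idle [compute-only]

step 2: A=load:t2 B=compute:t1 [load-bound]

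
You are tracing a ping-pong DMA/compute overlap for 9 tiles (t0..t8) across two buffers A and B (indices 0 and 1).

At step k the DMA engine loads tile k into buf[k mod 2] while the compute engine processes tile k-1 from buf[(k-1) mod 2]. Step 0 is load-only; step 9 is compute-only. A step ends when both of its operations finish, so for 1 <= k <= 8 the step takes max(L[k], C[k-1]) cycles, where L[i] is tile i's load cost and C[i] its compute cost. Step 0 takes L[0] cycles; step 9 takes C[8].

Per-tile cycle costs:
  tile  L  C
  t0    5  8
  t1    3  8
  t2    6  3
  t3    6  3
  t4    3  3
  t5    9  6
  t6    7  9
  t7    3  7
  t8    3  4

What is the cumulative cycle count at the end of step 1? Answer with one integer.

k=0 load=t0/5c comp=- wait=5 total=5
k=1 load=t1/3c comp=t0/8c wait=8 total=13
k=2 load=t2/6c comp=t1/8c wait=8 total=21
k=3 load=t3/6c comp=t2/3c wait=6 total=27
k=4 load=t4/3c comp=t3/3c wait=3 total=30
k=5 load=t5/9c comp=t4/3c wait=9 total=39
k=6 load=t6/7c comp=t5/6c wait=7 total=46
k=7 load=t7/3c comp=t6/9c wait=9 total=55
k=8 load=t8/3c comp=t7/7c wait=7 total=62
k=9 load=- comp=t8/4c wait=4 total=66

end_cycle[1] = 13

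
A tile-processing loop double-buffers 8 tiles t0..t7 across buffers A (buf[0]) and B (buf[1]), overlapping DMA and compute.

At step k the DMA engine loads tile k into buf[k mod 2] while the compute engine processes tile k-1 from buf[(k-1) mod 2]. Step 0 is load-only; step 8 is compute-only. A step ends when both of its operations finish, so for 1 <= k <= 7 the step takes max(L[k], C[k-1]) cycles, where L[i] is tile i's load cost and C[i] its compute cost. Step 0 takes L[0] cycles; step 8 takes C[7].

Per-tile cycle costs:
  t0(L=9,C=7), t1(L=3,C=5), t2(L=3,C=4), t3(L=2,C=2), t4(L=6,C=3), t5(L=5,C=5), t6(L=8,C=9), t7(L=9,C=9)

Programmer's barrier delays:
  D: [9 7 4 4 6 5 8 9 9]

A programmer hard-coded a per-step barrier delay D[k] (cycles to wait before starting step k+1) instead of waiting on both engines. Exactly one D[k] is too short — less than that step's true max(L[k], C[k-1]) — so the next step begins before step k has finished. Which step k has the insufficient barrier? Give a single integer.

hazard at step 2

k=0 barrier L[0]=9→9c, D[0]=9 ok
k=1 barrier max(L[1]=3,C[0]=7)→7c, D[1]=7 ok
k=2 barrier max(L[2]=3,C[1]=5)→5c, D[2]=4 SHORT
k=3 barrier max(L[3]=2,C[2]=4)→4c, D[3]=4 ok
k=4 barrier max(L[4]=6,C[3]=2)→6c, D[4]=6 ok
k=5 barrier max(L[5]=5,C[4]=3)→5c, D[5]=5 ok
k=6 barrier max(L[6]=8,C[5]=5)→8c, D[6]=8 ok
k=7 barrier max(L[7]=9,C[6]=9)→9c, D[7]=9 ok
k=8 barrier C[7]=9→9c, D[8]=9 ok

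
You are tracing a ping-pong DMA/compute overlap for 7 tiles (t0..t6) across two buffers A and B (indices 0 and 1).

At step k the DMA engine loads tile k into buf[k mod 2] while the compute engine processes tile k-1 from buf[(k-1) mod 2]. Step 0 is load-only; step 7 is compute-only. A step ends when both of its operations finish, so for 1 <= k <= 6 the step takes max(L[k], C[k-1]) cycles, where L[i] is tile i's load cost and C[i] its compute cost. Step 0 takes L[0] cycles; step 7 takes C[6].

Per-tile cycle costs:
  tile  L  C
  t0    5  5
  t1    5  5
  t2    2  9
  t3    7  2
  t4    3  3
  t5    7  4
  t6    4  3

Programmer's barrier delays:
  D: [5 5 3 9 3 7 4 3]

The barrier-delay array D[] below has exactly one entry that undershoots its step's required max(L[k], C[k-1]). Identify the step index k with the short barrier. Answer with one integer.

k=0 barrier L[0]=5→5c, D[0]=5 ok
k=1 barrier max(L[1]=5,C[0]=5)→5c, D[1]=5 ok
k=2 barrier max(L[2]=2,C[1]=5)→5c, D[2]=3 SHORT
k=3 barrier max(L[3]=7,C[2]=9)→9c, D[3]=9 ok
k=4 barrier max(L[4]=3,C[3]=2)→3c, D[4]=3 ok
k=5 barrier max(L[5]=7,C[4]=3)→7c, D[5]=7 ok
k=6 barrier max(L[6]=4,C[5]=4)→4c, D[6]=4 ok
k=7 barrier C[6]=3→3c, D[7]=3 ok

hazard at step 2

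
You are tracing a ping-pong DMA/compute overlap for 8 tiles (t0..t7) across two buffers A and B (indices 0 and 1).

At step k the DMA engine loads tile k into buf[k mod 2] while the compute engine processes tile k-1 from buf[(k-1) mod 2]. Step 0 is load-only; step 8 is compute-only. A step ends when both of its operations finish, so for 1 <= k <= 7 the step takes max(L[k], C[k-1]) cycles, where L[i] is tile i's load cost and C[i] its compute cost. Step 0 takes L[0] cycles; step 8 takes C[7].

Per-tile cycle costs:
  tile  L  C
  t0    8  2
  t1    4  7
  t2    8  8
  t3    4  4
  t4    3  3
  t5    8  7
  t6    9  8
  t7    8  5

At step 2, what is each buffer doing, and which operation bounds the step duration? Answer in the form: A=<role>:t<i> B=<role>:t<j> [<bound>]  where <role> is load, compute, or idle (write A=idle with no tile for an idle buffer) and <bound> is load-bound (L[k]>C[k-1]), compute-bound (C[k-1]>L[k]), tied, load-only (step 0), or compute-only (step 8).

step 2: A=load:t2 B=compute:t1 [load-bound]

  0. 8=8c; end=8; A:t0 B:-
  1. max(4,2)=4c; end=12; A:t0 B:t1
  2. max(8,7)=8c; end=20; A:t2 B:t1
  3. max(4,8)=8c; end=28; A:t2 B:t3
  4. max(3,4)=4c; end=32; A:t4 B:t3
  5. max(8,3)=8c; end=40; A:t4 B:t5
  6. max(9,7)=9c; end=49; A:t6 B:t5
  7. max(8,8)=8c; end=57; A:t6 B:t7
  8. 5=5c; end=62; A:t6 B:t7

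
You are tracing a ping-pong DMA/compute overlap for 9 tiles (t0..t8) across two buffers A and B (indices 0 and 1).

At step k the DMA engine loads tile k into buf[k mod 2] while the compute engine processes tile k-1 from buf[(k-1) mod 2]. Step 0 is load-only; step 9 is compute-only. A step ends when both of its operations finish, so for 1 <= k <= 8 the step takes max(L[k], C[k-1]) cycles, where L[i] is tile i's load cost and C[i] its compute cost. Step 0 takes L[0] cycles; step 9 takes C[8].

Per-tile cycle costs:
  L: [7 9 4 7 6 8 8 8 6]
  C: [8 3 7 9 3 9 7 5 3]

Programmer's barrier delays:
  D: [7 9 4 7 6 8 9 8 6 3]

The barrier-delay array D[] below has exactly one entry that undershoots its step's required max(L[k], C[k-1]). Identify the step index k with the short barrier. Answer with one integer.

hazard at step 4

k=0 barrier L[0]=7→7c, D[0]=7 ok
k=1 barrier max(L[1]=9,C[0]=8)→9c, D[1]=9 ok
k=2 barrier max(L[2]=4,C[1]=3)→4c, D[2]=4 ok
k=3 barrier max(L[3]=7,C[2]=7)→7c, D[3]=7 ok
k=4 barrier max(L[4]=6,C[3]=9)→9c, D[4]=6 SHORT
k=5 barrier max(L[5]=8,C[4]=3)→8c, D[5]=8 ok
k=6 barrier max(L[6]=8,C[5]=9)→9c, D[6]=9 ok
k=7 barrier max(L[7]=8,C[6]=7)→8c, D[7]=8 ok
k=8 barrier max(L[8]=6,C[7]=5)→6c, D[8]=6 ok
k=9 barrier C[8]=3→3c, D[9]=3 ok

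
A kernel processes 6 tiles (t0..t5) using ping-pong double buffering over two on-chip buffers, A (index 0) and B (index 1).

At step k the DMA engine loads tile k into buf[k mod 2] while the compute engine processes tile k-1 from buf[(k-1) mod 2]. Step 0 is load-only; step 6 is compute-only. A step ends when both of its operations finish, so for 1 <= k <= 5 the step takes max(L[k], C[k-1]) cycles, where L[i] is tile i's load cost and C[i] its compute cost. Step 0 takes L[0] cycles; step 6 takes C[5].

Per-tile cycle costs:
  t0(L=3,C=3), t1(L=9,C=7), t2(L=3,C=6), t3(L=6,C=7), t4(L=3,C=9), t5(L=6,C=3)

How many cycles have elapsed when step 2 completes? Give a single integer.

end_cycle[2] = 19

  0. 3=3c; end=3; A:t0 B:-
  1. max(9,3)=9c; end=12; A:t0 B:t1
  2. max(3,7)=7c; end=19; A:t2 B:t1
  3. max(6,6)=6c; end=25; A:t2 B:t3
  4. max(3,7)=7c; end=32; A:t4 B:t3
  5. max(6,9)=9c; end=41; A:t4 B:t5
  6. 3=3c; end=44; A:t4 B:t5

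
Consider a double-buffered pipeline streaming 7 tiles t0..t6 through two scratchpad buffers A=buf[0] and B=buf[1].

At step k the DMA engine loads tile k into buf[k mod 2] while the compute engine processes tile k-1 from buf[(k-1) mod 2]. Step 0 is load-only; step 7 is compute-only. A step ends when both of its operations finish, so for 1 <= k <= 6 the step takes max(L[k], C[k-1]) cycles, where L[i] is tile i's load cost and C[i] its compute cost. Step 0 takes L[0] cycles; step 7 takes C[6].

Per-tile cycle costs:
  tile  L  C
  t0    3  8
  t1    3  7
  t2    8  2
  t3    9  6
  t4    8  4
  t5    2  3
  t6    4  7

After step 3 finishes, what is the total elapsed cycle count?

end_cycle[3] = 28

step 0: L[0]=3 → dur=3, Σ=3 | A=load:t0 B=idle [load-only]
step 1: L[1]=3 C[0]=8 → dur=8, Σ=11 | A=compute:t0 B=load:t1 [compute-bound]
step 2: L[2]=8 C[1]=7 → dur=8, Σ=19 | A=load:t2 B=compute:t1 [load-bound]
step 3: L[3]=9 C[2]=2 → dur=9, Σ=28 | A=compute:t2 B=load:t3 [load-bound]
step 4: L[4]=8 C[3]=6 → dur=8, Σ=36 | A=load:t4 B=compute:t3 [load-bound]
step 5: L[5]=2 C[4]=4 → dur=4, Σ=40 | A=compute:t4 B=load:t5 [compute-bound]
step 6: L[6]=4 C[5]=3 → dur=4, Σ=44 | A=load:t6 B=compute:t5 [load-bound]
step 7: C[6]=7 → dur=7, Σ=51 | A=compute:t6 B=idle [compute-only]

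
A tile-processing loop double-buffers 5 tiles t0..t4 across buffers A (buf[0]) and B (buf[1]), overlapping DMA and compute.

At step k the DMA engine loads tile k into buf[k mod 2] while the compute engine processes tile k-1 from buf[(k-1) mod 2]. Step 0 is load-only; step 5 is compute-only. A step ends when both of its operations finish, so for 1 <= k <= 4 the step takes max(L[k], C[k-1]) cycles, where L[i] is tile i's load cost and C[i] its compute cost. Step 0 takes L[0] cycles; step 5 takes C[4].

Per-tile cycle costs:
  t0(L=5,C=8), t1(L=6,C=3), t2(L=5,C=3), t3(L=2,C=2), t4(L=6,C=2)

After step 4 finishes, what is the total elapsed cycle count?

end_cycle[4] = 27

step 0: L[0]=5 → dur=5, Σ=5 | A=load:t0 B=idle [load-only]
step 1: L[1]=6 C[0]=8 → dur=8, Σ=13 | A=compute:t0 B=load:t1 [compute-bound]
step 2: L[2]=5 C[1]=3 → dur=5, Σ=18 | A=load:t2 B=compute:t1 [load-bound]
step 3: L[3]=2 C[2]=3 → dur=3, Σ=21 | A=compute:t2 B=load:t3 [compute-bound]
step 4: L[4]=6 C[3]=2 → dur=6, Σ=27 | A=load:t4 B=compute:t3 [load-bound]
step 5: C[4]=2 → dur=2, Σ=29 | A=compute:t4 B=idle [compute-only]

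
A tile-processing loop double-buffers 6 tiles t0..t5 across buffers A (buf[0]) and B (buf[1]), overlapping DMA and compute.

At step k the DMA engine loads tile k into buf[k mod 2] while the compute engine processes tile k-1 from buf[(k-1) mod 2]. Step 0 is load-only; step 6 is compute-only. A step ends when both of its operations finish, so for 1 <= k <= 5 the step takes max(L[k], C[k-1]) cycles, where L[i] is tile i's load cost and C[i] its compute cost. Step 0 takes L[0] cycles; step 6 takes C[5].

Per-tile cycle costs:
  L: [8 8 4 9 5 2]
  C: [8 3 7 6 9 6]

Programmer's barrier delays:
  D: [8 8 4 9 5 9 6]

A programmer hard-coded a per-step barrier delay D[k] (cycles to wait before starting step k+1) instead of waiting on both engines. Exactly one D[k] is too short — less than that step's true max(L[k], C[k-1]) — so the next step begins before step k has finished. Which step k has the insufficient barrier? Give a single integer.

hazard at step 4

[0] required=L[0]=8=8 vs D=8 ok
[1] required=max(L[1]=8,C[0]=8)=8 vs D=8 ok
[2] required=max(L[2]=4,C[1]=3)=4 vs D=4 ok
[3] required=max(L[3]=9,C[2]=7)=9 vs D=9 ok
[4] required=max(L[4]=5,C[3]=6)=6 vs D=5 SHORT
[5] required=max(L[5]=2,C[4]=9)=9 vs D=9 ok
[6] required=C[5]=6=6 vs D=6 ok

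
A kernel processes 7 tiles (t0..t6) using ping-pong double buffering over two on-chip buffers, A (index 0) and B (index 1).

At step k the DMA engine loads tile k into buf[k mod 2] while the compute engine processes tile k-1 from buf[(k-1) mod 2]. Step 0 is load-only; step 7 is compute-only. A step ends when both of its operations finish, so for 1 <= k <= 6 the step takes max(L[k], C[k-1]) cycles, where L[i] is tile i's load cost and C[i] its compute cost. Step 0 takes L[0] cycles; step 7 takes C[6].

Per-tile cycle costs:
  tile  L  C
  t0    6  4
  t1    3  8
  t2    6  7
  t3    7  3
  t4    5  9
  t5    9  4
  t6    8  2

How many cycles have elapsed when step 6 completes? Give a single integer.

end_cycle[6] = 47

step 0: L[0]=6 → dur=6, Σ=6 | A=load:t0 B=idle [load-only]
step 1: L[1]=3 C[0]=4 → dur=4, Σ=10 | A=compute:t0 B=load:t1 [compute-bound]
step 2: L[2]=6 C[1]=8 → dur=8, Σ=18 | A=load:t2 B=compute:t1 [compute-bound]
step 3: L[3]=7 C[2]=7 → dur=7, Σ=25 | A=compute:t2 B=load:t3 [tied]
step 4: L[4]=5 C[3]=3 → dur=5, Σ=30 | A=load:t4 B=compute:t3 [load-bound]
step 5: L[5]=9 C[4]=9 → dur=9, Σ=39 | A=compute:t4 B=load:t5 [tied]
step 6: L[6]=8 C[5]=4 → dur=8, Σ=47 | A=load:t6 B=compute:t5 [load-bound]
step 7: C[6]=2 → dur=2, Σ=49 | A=compute:t6 B=idle [compute-only]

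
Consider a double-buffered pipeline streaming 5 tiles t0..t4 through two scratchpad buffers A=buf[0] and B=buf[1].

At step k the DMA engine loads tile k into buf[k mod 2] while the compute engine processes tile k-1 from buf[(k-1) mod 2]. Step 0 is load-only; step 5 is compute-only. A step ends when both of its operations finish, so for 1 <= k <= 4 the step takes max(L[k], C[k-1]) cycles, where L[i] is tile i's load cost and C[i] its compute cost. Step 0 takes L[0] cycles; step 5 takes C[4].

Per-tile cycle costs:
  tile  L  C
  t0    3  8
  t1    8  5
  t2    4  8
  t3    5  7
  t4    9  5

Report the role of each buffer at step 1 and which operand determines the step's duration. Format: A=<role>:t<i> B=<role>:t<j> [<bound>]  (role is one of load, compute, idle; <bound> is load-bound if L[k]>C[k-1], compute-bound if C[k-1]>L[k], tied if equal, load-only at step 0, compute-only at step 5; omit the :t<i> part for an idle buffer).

step 1: A=compute:t0 B=load:t1 [tied]

step 0: L[0]=3 → dur=3, Σ=3 | A=load:t0 B=idle [load-only]
step 1: L[1]=8 C[0]=8 → dur=8, Σ=11 | A=compute:t0 B=load:t1 [tied]
step 2: L[2]=4 C[1]=5 → dur=5, Σ=16 | A=load:t2 B=compute:t1 [compute-bound]
step 3: L[3]=5 C[2]=8 → dur=8, Σ=24 | A=compute:t2 B=load:t3 [compute-bound]
step 4: L[4]=9 C[3]=7 → dur=9, Σ=33 | A=load:t4 B=compute:t3 [load-bound]
step 5: C[4]=5 → dur=5, Σ=38 | A=compute:t4 B=idle [compute-only]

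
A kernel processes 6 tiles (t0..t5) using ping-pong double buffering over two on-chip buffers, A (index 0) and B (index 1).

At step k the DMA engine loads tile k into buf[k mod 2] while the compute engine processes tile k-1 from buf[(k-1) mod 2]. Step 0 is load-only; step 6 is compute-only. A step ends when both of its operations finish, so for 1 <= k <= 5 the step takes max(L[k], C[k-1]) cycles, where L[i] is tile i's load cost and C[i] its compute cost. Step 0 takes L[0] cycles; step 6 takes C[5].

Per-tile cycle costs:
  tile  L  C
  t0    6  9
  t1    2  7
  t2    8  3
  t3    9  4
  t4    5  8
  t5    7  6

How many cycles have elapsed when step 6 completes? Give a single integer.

end_cycle[6] = 51

  0. 6=6c; end=6; A:t0 B:-
  1. max(2,9)=9c; end=15; A:t0 B:t1
  2. max(8,7)=8c; end=23; A:t2 B:t1
  3. max(9,3)=9c; end=32; A:t2 B:t3
  4. max(5,4)=5c; end=37; A:t4 B:t3
  5. max(7,8)=8c; end=45; A:t4 B:t5
  6. 6=6c; end=51; A:t4 B:t5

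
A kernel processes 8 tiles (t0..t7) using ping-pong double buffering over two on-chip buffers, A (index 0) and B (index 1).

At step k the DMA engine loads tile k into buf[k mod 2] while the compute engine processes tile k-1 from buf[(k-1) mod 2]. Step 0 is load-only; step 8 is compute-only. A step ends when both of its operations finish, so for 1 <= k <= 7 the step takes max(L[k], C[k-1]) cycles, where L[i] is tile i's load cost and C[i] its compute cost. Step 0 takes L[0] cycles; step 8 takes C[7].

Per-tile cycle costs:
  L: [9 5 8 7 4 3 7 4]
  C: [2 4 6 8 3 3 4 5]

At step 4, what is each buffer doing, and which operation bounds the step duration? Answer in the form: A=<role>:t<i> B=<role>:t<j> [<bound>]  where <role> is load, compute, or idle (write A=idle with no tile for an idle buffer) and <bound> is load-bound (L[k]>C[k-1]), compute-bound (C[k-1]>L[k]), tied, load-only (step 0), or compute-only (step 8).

[0] DMA t0→A (9c) ∥ CU idle ⇒ 9c, clock 9
[1] DMA t1→B (5c) ∥ CU A:t0 (2c) ⇒ 5c, clock 14
[2] DMA t2→A (8c) ∥ CU B:t1 (4c) ⇒ 8c, clock 22
[3] DMA t3→B (7c) ∥ CU A:t2 (6c) ⇒ 7c, clock 29
[4] DMA t4→A (4c) ∥ CU B:t3 (8c) ⇒ 8c, clock 37
[5] DMA t5→B (3c) ∥ CU A:t4 (3c) ⇒ 3c, clock 40
[6] DMA t6→A (7c) ∥ CU B:t5 (3c) ⇒ 7c, clock 47
[7] DMA t7→B (4c) ∥ CU A:t6 (4c) ⇒ 4c, clock 51
[8] DMA idle ∥ CU B:t7 (5c) ⇒ 5c, clock 56

step 4: A=load:t4 B=compute:t3 [compute-bound]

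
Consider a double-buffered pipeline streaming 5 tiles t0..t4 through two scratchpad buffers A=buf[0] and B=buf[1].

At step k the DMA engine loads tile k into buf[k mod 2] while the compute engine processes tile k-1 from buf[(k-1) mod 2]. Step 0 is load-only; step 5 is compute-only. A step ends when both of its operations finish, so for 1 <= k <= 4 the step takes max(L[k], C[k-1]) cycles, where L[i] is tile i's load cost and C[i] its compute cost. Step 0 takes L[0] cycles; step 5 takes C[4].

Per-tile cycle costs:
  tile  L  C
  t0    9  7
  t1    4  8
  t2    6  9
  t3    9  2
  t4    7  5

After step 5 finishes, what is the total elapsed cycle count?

  0. 9=9c; end=9; A:t0 B:-
  1. max(4,7)=7c; end=16; A:t0 B:t1
  2. max(6,8)=8c; end=24; A:t2 B:t1
  3. max(9,9)=9c; end=33; A:t2 B:t3
  4. max(7,2)=7c; end=40; A:t4 B:t3
  5. 5=5c; end=45; A:t4 B:t3

end_cycle[5] = 45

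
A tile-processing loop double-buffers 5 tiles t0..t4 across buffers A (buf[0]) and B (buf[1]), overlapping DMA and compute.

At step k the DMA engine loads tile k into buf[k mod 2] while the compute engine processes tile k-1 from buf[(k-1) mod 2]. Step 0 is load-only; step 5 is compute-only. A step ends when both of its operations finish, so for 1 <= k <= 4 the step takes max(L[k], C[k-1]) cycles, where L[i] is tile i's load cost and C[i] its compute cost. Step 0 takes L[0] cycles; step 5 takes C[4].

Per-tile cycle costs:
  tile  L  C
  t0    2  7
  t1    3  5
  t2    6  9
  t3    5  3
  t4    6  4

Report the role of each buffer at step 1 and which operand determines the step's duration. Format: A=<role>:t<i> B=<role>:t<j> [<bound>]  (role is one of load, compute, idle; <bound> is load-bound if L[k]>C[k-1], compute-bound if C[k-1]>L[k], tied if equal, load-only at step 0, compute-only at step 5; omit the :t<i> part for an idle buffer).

[0] DMA t0→A (2c) ∥ CU idle ⇒ 2c, clock 2
[1] DMA t1→B (3c) ∥ CU A:t0 (7c) ⇒ 7c, clock 9
[2] DMA t2→A (6c) ∥ CU B:t1 (5c) ⇒ 6c, clock 15
[3] DMA t3→B (5c) ∥ CU A:t2 (9c) ⇒ 9c, clock 24
[4] DMA t4→A (6c) ∥ CU B:t3 (3c) ⇒ 6c, clock 30
[5] DMA idle ∥ CU A:t4 (4c) ⇒ 4c, clock 34

step 1: A=compute:t0 B=load:t1 [compute-bound]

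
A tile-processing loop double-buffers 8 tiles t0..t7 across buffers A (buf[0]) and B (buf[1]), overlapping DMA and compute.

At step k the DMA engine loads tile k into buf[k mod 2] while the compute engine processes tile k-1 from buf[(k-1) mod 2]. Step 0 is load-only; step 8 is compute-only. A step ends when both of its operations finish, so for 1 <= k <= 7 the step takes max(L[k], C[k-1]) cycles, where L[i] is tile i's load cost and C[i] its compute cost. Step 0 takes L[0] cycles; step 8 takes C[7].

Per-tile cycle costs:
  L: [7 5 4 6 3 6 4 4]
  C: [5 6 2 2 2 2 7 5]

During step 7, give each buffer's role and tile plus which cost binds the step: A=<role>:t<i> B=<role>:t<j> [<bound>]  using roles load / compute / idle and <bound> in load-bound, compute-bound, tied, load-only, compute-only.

step 7: A=compute:t6 B=load:t7 [compute-bound]

[0] DMA t0→A (7c) ∥ CU idle ⇒ 7c, clock 7
[1] DMA t1→B (5c) ∥ CU A:t0 (5c) ⇒ 5c, clock 12
[2] DMA t2→A (4c) ∥ CU B:t1 (6c) ⇒ 6c, clock 18
[3] DMA t3→B (6c) ∥ CU A:t2 (2c) ⇒ 6c, clock 24
[4] DMA t4→A (3c) ∥ CU B:t3 (2c) ⇒ 3c, clock 27
[5] DMA t5→B (6c) ∥ CU A:t4 (2c) ⇒ 6c, clock 33
[6] DMA t6→A (4c) ∥ CU B:t5 (2c) ⇒ 4c, clock 37
[7] DMA t7→B (4c) ∥ CU A:t6 (7c) ⇒ 7c, clock 44
[8] DMA idle ∥ CU B:t7 (5c) ⇒ 5c, clock 49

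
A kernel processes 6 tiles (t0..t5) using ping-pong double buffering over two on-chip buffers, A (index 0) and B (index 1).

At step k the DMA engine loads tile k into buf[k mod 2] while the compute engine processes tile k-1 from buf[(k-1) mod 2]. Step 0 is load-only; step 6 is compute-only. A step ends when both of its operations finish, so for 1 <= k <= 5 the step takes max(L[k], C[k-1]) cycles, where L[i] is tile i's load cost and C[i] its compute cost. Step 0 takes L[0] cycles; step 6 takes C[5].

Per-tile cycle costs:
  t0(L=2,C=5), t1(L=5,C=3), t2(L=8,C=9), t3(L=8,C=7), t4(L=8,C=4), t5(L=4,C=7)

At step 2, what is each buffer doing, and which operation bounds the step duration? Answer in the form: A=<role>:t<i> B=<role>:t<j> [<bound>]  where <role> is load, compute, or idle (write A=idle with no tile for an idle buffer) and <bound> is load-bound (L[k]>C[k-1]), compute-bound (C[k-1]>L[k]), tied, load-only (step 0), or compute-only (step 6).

[0] DMA t0→A (2c) ∥ CU idle ⇒ 2c, clock 2
[1] DMA t1→B (5c) ∥ CU A:t0 (5c) ⇒ 5c, clock 7
[2] DMA t2→A (8c) ∥ CU B:t1 (3c) ⇒ 8c, clock 15
[3] DMA t3→B (8c) ∥ CU A:t2 (9c) ⇒ 9c, clock 24
[4] DMA t4→A (8c) ∥ CU B:t3 (7c) ⇒ 8c, clock 32
[5] DMA t5→B (4c) ∥ CU A:t4 (4c) ⇒ 4c, clock 36
[6] DMA idle ∥ CU B:t5 (7c) ⇒ 7c, clock 43

step 2: A=load:t2 B=compute:t1 [load-bound]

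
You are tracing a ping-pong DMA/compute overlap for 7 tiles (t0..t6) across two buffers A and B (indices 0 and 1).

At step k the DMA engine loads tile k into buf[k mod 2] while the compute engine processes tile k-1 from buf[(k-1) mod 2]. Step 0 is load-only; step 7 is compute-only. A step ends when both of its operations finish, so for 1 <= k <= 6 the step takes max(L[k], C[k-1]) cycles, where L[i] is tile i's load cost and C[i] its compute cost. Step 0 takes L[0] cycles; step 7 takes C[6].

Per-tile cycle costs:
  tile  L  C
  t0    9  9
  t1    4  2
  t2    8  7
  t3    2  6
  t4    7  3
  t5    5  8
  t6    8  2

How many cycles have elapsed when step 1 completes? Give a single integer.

end_cycle[1] = 18

  0. 9=9c; end=9; A:t0 B:-
  1. max(4,9)=9c; end=18; A:t0 B:t1
  2. max(8,2)=8c; end=26; A:t2 B:t1
  3. max(2,7)=7c; end=33; A:t2 B:t3
  4. max(7,6)=7c; end=40; A:t4 B:t3
  5. max(5,3)=5c; end=45; A:t4 B:t5
  6. max(8,8)=8c; end=53; A:t6 B:t5
  7. 2=2c; end=55; A:t6 B:t5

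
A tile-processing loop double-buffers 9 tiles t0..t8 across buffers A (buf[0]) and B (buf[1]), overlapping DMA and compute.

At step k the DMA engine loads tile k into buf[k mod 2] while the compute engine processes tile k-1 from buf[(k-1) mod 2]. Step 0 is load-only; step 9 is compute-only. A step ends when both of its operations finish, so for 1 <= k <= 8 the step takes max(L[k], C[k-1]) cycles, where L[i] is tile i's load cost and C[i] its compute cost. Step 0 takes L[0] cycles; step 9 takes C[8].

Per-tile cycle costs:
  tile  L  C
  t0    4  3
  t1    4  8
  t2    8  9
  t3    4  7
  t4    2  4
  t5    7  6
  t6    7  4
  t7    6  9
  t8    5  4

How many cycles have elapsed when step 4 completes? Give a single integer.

  0. 4=4c; end=4; A:t0 B:-
  1. max(4,3)=4c; end=8; A:t0 B:t1
  2. max(8,8)=8c; end=16; A:t2 B:t1
  3. max(4,9)=9c; end=25; A:t2 B:t3
  4. max(2,7)=7c; end=32; A:t4 B:t3
  5. max(7,4)=7c; end=39; A:t4 B:t5
  6. max(7,6)=7c; end=46; A:t6 B:t5
  7. max(6,4)=6c; end=52; A:t6 B:t7
  8. max(5,9)=9c; end=61; A:t8 B:t7
  9. 4=4c; end=65; A:t8 B:t7

end_cycle[4] = 32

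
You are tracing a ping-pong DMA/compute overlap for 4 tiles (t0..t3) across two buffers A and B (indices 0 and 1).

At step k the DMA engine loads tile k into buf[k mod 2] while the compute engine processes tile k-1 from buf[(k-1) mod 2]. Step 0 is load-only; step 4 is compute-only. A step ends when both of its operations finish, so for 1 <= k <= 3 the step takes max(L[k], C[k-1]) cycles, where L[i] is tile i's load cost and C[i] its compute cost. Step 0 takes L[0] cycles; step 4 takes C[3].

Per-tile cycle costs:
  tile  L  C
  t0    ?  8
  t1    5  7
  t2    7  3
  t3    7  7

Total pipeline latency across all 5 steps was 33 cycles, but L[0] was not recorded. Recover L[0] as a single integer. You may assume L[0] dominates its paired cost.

L[0] = 4

step 0 | dur = L[0]=? = L[0]  (unknown; binding)
step 1 | dur = max(L[1]=5, C[0]=8) = 8
step 2 | dur = max(L[2]=7, C[1]=7) = 7
step 3 | dur = max(L[3]=7, C[2]=3) = 7
step 4 | dur = C[3]=7 = 7
sum of known step durations = 29
dur[0] = total - known = 33 - 29 = 4
L[0] is the binding max in step 0, so L[0] = dur[0] = 4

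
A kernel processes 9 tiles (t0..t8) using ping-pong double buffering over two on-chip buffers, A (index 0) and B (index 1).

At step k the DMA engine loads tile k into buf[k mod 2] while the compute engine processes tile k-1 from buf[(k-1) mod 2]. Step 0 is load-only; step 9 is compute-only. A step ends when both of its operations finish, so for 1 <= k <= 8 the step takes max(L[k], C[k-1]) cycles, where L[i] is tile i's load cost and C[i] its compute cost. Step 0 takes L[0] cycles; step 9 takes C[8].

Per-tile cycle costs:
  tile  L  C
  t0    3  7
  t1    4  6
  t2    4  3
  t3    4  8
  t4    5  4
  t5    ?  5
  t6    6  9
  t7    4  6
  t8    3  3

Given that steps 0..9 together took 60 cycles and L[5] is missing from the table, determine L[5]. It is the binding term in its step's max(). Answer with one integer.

step 0 → dur = L[0]=3 = 3
step 1 → dur = max(L[1]=4, C[0]=7) = 7
step 2 → dur = max(L[2]=4, C[1]=6) = 6
step 3 → dur = max(L[3]=4, C[2]=3) = 4
step 4 → dur = max(L[4]=5, C[3]=8) = 8
step 5 → dur = max(L[5]=?, C[4]=4) = L[5]  (unknown; binding)
step 6 → dur = max(L[6]=6, C[5]=5) = 6
step 7 → dur = max(L[7]=4, C[6]=9) = 9
step 8 → dur = max(L[8]=3, C[7]=6) = 6
step 9 → dur = C[8]=3 = 3
sum of known step durations = 52
dur[5] = total - known = 60 - 52 = 8
L[5] is the binding max in step 5, so L[5] = dur[5] = 8

L[5] = 8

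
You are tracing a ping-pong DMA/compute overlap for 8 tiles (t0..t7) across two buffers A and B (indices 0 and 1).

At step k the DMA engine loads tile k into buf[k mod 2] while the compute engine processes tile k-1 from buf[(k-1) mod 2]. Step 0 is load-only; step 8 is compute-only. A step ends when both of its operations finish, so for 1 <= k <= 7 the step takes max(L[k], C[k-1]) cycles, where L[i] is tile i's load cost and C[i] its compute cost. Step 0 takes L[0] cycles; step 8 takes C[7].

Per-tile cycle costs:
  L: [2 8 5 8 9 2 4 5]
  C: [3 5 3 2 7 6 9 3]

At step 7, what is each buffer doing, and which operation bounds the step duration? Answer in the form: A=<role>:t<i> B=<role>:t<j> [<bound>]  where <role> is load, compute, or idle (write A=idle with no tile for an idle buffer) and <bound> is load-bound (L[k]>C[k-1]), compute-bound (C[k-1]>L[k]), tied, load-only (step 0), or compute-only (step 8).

step 7: A=compute:t6 B=load:t7 [compute-bound]

  0. 2=2c; end=2; A:t0 B:-
  1. max(8,3)=8c; end=10; A:t0 B:t1
  2. max(5,5)=5c; end=15; A:t2 B:t1
  3. max(8,3)=8c; end=23; A:t2 B:t3
  4. max(9,2)=9c; end=32; A:t4 B:t3
  5. max(2,7)=7c; end=39; A:t4 B:t5
  6. max(4,6)=6c; end=45; A:t6 B:t5
  7. max(5,9)=9c; end=54; A:t6 B:t7
  8. 3=3c; end=57; A:t6 B:t7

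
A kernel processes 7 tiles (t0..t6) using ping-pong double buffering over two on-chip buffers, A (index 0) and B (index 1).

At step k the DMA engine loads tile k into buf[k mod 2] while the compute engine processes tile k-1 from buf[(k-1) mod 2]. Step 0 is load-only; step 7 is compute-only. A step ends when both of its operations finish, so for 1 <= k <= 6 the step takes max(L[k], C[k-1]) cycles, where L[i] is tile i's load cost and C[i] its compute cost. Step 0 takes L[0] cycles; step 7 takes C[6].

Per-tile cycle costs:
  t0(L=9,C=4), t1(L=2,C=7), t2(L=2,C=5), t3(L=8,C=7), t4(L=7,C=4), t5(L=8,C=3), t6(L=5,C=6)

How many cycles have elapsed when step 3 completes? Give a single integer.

end_cycle[3] = 28

[0] DMA t0→A (9c) ∥ CU idle ⇒ 9c, clock 9
[1] DMA t1→B (2c) ∥ CU A:t0 (4c) ⇒ 4c, clock 13
[2] DMA t2→A (2c) ∥ CU B:t1 (7c) ⇒ 7c, clock 20
[3] DMA t3→B (8c) ∥ CU A:t2 (5c) ⇒ 8c, clock 28
[4] DMA t4→A (7c) ∥ CU B:t3 (7c) ⇒ 7c, clock 35
[5] DMA t5→B (8c) ∥ CU A:t4 (4c) ⇒ 8c, clock 43
[6] DMA t6→A (5c) ∥ CU B:t5 (3c) ⇒ 5c, clock 48
[7] DMA idle ∥ CU A:t6 (6c) ⇒ 6c, clock 54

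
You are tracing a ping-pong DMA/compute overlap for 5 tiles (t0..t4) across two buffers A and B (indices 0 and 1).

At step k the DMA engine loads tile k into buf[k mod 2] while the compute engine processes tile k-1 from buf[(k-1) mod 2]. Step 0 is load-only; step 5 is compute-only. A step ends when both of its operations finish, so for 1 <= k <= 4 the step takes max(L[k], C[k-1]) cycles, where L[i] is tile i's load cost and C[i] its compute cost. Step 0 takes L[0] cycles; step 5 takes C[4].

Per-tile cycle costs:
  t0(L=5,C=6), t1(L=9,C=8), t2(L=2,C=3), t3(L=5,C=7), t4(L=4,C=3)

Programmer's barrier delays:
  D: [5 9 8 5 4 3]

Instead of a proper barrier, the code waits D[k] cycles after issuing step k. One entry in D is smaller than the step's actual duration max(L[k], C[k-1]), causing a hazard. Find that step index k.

hazard at step 4

k=0 barrier L[0]=5→5c, D[0]=5 ok
k=1 barrier max(L[1]=9,C[0]=6)→9c, D[1]=9 ok
k=2 barrier max(L[2]=2,C[1]=8)→8c, D[2]=8 ok
k=3 barrier max(L[3]=5,C[2]=3)→5c, D[3]=5 ok
k=4 barrier max(L[4]=4,C[3]=7)→7c, D[4]=4 SHORT
k=5 barrier C[4]=3→3c, D[5]=3 ok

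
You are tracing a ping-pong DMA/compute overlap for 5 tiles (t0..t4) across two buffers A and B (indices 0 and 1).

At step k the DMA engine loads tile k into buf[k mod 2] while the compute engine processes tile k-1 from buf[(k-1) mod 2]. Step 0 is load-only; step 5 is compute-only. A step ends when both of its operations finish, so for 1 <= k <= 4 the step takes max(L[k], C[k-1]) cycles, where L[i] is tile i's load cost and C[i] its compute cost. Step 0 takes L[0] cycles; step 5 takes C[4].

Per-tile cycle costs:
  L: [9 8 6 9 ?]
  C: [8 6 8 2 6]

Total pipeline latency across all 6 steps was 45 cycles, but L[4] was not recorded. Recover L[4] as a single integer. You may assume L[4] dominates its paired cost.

L[4] = 7

step 0 → dur = L[0]=9 = 9
step 1 → dur = max(L[1]=8, C[0]=8) = 8
step 2 → dur = max(L[2]=6, C[1]=6) = 6
step 3 → dur = max(L[3]=9, C[2]=8) = 9
step 4 → dur = max(L[4]=?, C[3]=2) = L[4]  (unknown; binding)
step 5 → dur = C[4]=6 = 6
sum of known step durations = 38
dur[4] = total - known = 45 - 38 = 7
L[4] is the binding max in step 4, so L[4] = dur[4] = 7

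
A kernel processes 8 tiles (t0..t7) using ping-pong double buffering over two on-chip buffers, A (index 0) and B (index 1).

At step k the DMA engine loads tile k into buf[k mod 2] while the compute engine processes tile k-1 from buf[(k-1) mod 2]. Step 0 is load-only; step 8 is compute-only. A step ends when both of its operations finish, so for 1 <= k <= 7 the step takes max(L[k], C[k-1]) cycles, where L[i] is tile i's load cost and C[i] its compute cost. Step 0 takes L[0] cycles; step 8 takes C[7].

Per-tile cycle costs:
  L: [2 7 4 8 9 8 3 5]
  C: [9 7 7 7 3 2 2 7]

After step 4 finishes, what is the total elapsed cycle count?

k=0 load=t0/2c comp=- wait=2 total=2
k=1 load=t1/7c comp=t0/9c wait=9 total=11
k=2 load=t2/4c comp=t1/7c wait=7 total=18
k=3 load=t3/8c comp=t2/7c wait=8 total=26
k=4 load=t4/9c comp=t3/7c wait=9 total=35
k=5 load=t5/8c comp=t4/3c wait=8 total=43
k=6 load=t6/3c comp=t5/2c wait=3 total=46
k=7 load=t7/5c comp=t6/2c wait=5 total=51
k=8 load=- comp=t7/7c wait=7 total=58

end_cycle[4] = 35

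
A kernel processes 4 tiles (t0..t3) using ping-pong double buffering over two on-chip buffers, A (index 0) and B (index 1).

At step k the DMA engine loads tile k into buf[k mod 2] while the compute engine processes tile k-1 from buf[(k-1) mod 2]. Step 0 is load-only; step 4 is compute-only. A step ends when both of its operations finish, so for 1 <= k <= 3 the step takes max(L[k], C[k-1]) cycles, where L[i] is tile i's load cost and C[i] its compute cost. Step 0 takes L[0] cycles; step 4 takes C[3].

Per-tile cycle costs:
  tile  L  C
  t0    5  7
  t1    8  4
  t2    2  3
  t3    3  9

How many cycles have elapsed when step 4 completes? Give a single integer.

end_cycle[4] = 29

step 0: L[0]=5 → dur=5, Σ=5 | A=load:t0 B=idle [load-only]
step 1: L[1]=8 C[0]=7 → dur=8, Σ=13 | A=compute:t0 B=load:t1 [load-bound]
step 2: L[2]=2 C[1]=4 → dur=4, Σ=17 | A=load:t2 B=compute:t1 [compute-bound]
step 3: L[3]=3 C[2]=3 → dur=3, Σ=20 | A=compute:t2 B=load:t3 [tied]
step 4: C[3]=9 → dur=9, Σ=29 | A=idle B=compute:t3 [compute-only]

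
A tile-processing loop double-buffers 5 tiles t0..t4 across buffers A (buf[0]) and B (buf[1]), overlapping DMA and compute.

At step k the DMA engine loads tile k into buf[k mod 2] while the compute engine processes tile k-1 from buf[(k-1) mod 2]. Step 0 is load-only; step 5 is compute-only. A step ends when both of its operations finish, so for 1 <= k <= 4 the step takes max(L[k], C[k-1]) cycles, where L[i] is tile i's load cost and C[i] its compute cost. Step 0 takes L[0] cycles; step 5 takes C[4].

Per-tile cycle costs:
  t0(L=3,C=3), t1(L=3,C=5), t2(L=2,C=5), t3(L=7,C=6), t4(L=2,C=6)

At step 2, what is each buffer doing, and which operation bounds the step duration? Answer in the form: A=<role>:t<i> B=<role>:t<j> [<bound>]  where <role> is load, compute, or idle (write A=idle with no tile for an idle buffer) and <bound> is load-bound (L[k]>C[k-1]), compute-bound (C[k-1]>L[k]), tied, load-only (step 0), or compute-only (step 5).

  0. 3=3c; end=3; A:t0 B:-
  1. max(3,3)=3c; end=6; A:t0 B:t1
  2. max(2,5)=5c; end=11; A:t2 B:t1
  3. max(7,5)=7c; end=18; A:t2 B:t3
  4. max(2,6)=6c; end=24; A:t4 B:t3
  5. 6=6c; end=30; A:t4 B:t3

step 2: A=load:t2 B=compute:t1 [compute-bound]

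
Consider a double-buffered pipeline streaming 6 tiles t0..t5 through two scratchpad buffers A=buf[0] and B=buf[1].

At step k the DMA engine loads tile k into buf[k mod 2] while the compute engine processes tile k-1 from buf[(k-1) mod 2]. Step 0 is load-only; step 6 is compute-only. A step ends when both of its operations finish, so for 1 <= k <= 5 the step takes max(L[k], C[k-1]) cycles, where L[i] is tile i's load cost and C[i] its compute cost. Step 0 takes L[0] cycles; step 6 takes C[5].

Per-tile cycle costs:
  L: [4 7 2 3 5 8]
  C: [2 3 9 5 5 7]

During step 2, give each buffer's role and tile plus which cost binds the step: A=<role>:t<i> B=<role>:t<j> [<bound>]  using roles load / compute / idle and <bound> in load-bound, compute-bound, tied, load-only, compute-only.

k=0 load=t0/4c comp=- wait=4 total=4
k=1 load=t1/7c comp=t0/2c wait=7 total=11
k=2 load=t2/2c comp=t1/3c wait=3 total=14
k=3 load=t3/3c comp=t2/9c wait=9 total=23
k=4 load=t4/5c comp=t3/5c wait=5 total=28
k=5 load=t5/8c comp=t4/5c wait=8 total=36
k=6 load=- comp=t5/7c wait=7 total=43

step 2: A=load:t2 B=compute:t1 [compute-bound]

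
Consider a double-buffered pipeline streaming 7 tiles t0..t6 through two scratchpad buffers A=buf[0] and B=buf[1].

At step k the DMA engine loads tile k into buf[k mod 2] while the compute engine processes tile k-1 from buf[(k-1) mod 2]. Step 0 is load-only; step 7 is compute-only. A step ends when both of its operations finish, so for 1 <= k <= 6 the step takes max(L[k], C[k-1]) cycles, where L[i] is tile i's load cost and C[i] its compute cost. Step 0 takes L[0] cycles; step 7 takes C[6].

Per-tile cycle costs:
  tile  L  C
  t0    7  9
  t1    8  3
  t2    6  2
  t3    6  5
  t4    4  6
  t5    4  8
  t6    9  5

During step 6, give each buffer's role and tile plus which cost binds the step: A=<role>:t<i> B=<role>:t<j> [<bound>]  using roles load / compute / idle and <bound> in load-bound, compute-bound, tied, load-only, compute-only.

step 6: A=load:t6 B=compute:t5 [load-bound]

k=0 load=t0/7c comp=- wait=7 total=7
k=1 load=t1/8c comp=t0/9c wait=9 total=16
k=2 load=t2/6c comp=t1/3c wait=6 total=22
k=3 load=t3/6c comp=t2/2c wait=6 total=28
k=4 load=t4/4c comp=t3/5c wait=5 total=33
k=5 load=t5/4c comp=t4/6c wait=6 total=39
k=6 load=t6/9c comp=t5/8c wait=9 total=48
k=7 load=- comp=t6/5c wait=5 total=53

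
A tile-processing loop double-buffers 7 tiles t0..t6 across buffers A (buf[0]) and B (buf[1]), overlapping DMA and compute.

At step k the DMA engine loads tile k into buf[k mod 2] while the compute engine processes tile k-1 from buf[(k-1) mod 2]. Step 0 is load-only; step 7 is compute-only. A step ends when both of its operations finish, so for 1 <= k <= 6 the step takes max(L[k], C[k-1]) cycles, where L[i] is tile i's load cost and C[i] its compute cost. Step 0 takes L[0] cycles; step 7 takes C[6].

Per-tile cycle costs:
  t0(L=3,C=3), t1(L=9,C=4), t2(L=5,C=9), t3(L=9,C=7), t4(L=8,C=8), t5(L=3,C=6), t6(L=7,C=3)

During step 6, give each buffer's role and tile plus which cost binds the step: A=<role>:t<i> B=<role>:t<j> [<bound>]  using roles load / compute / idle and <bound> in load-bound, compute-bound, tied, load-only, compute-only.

step 6: A=load:t6 B=compute:t5 [load-bound]

k=0 load=t0/3c comp=- wait=3 total=3
k=1 load=t1/9c comp=t0/3c wait=9 total=12
k=2 load=t2/5c comp=t1/4c wait=5 total=17
k=3 load=t3/9c comp=t2/9c wait=9 total=26
k=4 load=t4/8c comp=t3/7c wait=8 total=34
k=5 load=t5/3c comp=t4/8c wait=8 total=42
k=6 load=t6/7c comp=t5/6c wait=7 total=49
k=7 load=- comp=t6/3c wait=3 total=52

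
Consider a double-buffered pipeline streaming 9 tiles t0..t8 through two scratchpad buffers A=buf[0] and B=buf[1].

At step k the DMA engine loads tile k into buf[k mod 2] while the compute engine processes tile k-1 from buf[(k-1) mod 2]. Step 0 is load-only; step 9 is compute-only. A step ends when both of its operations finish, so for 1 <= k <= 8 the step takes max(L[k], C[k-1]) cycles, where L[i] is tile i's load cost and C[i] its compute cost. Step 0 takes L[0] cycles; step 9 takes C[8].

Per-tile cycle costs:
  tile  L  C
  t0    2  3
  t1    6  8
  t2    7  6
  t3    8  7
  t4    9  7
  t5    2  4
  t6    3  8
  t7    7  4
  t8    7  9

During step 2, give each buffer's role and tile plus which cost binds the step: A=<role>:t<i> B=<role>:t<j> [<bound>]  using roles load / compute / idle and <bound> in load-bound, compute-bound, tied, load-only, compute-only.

k=0 load=t0/2c comp=- wait=2 total=2
k=1 load=t1/6c comp=t0/3c wait=6 total=8
k=2 load=t2/7c comp=t1/8c wait=8 total=16
k=3 load=t3/8c comp=t2/6c wait=8 total=24
k=4 load=t4/9c comp=t3/7c wait=9 total=33
k=5 load=t5/2c comp=t4/7c wait=7 total=40
k=6 load=t6/3c comp=t5/4c wait=4 total=44
k=7 load=t7/7c comp=t6/8c wait=8 total=52
k=8 load=t8/7c comp=t7/4c wait=7 total=59
k=9 load=- comp=t8/9c wait=9 total=68

step 2: A=load:t2 B=compute:t1 [compute-bound]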